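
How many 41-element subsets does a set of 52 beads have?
C(52,41) = 52!/(41!×11!) = 60403728840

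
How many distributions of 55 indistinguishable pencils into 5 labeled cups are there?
C(55+5-1, 5-1) = C(59, 4) = 455126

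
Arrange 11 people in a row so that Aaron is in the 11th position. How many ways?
Fix one position: (11-1)! = 3628800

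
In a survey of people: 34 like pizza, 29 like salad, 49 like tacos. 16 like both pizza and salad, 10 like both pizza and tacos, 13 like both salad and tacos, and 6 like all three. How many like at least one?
|A∪B∪C| = 34+29+49-16-10-13+6 = 79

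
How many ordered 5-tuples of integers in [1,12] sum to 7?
Coefficient of x^7 in (x + x² + ... + x^12)^5. By inclusion-exclusion on dice exceeding 12: Σ_j (-1)^j C(5,j)·C(7-1-12j, 4) = C(5,0)·C(6,4) = 1·15 = 15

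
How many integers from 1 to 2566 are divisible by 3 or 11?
⌊2566/3⌋ + ⌊2566/11⌋ - ⌊2566/33⌋ = 855 + 233 - 77 = 1011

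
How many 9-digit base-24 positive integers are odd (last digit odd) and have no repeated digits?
Last∈{1,3,5,7,9,11,13,15,17,19,21,23}. Last=0: 0. Last nonzero: 12×22×P(22,7) = 226919024640. Total = 226919024640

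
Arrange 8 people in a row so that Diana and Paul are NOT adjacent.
Total - adjacent = 8! - (8-1)!×2 = 40320 - 10080 = 30240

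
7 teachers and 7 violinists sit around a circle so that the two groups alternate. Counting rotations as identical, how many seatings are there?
Fix one of the teachers: (7-1)! ways for the remaining teachers, × 7! ways for the violinists = 720 × 5040 = 3628800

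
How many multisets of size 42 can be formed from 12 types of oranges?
C(42+12-1, 12-1) = C(53, 11) = 76223753060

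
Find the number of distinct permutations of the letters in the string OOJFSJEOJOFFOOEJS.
17! / (2! × 3! × 4! × 2! × 6!) = 857656800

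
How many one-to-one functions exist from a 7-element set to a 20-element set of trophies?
P(20,7) = 20!/(20-7)! = 390700800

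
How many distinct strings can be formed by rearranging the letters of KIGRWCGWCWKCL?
13! / (1! × 2! × 3! × 1! × 1! × 2! × 3!) = 43243200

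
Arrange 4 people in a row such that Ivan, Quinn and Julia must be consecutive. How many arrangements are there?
Treat the 3 as one block: (4-3+1)! × 3! = 2 × 6 = 12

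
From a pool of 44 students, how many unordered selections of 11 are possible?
C(44,11) = 44!/(11!×33!) = 7669339132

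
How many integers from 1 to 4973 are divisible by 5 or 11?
⌊4973/5⌋ + ⌊4973/11⌋ - ⌊4973/55⌋ = 994 + 452 - 90 = 1356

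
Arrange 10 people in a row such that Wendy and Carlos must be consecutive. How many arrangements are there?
Treat the 2 as one block: (10-2+1)! × 2! = 362880 × 2 = 725760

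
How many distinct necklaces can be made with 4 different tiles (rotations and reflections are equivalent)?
(4-1)!/2 = 6/2 = 3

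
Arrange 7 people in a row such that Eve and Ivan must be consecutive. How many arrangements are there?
Treat the 2 as one block: (7-2+1)! × 2! = 720 × 2 = 1440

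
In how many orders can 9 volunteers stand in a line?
9! = 362880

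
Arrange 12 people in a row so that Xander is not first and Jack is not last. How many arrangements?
By inclusion-exclusion: 12! - 2×(12-1)! + (12-2)! = 479001600 - 79833600 + 3628800 = 402796800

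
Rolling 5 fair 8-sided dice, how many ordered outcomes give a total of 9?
Coefficient of x^9 in (x + x² + ... + x^8)^5. By inclusion-exclusion on dice exceeding 8: Σ_j (-1)^j C(5,j)·C(9-1-8j, 4) = C(5,0)·C(8,4) = 1·70 = 70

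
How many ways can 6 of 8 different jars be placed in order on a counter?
P(8,6) = 8!/(8-6)! = 20160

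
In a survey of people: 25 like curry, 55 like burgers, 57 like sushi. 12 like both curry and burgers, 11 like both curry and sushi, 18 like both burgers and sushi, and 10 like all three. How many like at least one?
|A∪B∪C| = 25+55+57-12-11-18+10 = 106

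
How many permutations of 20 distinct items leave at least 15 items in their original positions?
Exactly j fixed points: C(20,j)·!(20-j); sum over j ≥ 15 (derangement numbers via !m = (m-1)·(!(m-1) + !(m-2)): !0..!5 = 1, 0, 1, 2, 9, 44). Σ_{j=15}^{20} C(20,j)·!(20-j) = C(20,15)·!5 + C(20,16)·!4 + C(20,17)·!3 + C(20,18)·!2 + C(20,19)·!1 + C(20,20)·!0 = 15504·44 + 4845·9 + 1140·2 + 190·1 + 20·0 + 1·1 = 728252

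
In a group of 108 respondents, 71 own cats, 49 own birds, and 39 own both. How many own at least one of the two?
|A∪B| = |A| + |B| - |A∩B| = 71 + 49 - 39 = 81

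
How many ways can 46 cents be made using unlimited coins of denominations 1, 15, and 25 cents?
Coefficient of x^46 in 1/(1-x^1) · 1/(1-x^15) · 1/(1-x^25). Case on j = number of 25-cent coins (j = 0..1); remainder r = 46 - 25j is made from {1,15} in ⌊r/15⌋+1 ways. r = 46, 21 → 4 + 2 = 6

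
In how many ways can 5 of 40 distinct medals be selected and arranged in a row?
P(40,5) = 40!/(40-5)! = 78960960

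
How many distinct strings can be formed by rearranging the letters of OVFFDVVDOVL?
11! / (2! × 2! × 2! × 4! × 1!) = 207900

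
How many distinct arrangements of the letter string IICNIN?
6! / (1! × 2! × 3!) = 60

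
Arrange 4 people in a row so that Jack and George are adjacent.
Treat as block: (4-1)! × 2! = 6 × 2 = 12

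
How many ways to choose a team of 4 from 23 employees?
C(23,4) = 23!/(4!×19!) = 8855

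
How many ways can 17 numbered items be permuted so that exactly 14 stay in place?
Choose the 14 fixed points C(17,14) = 680, derange the rest: !3 = Σ_{j=0}^{3} (-1)^j·3!/j! = 6 - 6 + 3 - 1 = 2. Product = 680 × 2 = 1360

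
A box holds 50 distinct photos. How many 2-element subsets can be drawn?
C(50,2) = 50!/(2!×48!) = 1225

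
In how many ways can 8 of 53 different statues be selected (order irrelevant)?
C(53,8) = 53!/(8!×45!) = 886322710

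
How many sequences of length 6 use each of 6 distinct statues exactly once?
6! = 720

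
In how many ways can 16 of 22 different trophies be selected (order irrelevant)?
C(22,16) = 22!/(16!×6!) = 74613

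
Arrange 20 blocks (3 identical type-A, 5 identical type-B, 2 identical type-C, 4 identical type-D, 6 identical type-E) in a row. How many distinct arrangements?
20! / (3! × 5! × 2! × 4! × 6!) = 97772875200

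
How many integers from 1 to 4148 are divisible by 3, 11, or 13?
⌊4148/3⌋+⌊4148/11⌋+⌊4148/13⌋ - ⌊4148/33⌋-⌊4148/39⌋-⌊4148/143⌋ + ⌊4148/429⌋ = 1382+377+319 - 125-106-29 + 9 = 1827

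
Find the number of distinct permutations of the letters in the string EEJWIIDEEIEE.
12! / (1! × 1! × 1! × 6! × 3!) = 110880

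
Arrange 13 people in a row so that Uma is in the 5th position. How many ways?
Fix one position: (13-1)! = 479001600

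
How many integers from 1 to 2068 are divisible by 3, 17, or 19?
⌊2068/3⌋+⌊2068/17⌋+⌊2068/19⌋ - ⌊2068/51⌋-⌊2068/57⌋-⌊2068/323⌋ + ⌊2068/969⌋ = 689+121+108 - 40-36-6 + 2 = 838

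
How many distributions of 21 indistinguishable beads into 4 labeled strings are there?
C(21+4-1, 4-1) = C(24, 3) = 2024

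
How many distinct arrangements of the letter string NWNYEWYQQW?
10! / (3! × 1! × 2! × 2! × 2!) = 75600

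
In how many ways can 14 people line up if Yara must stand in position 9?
Fix one position: (14-1)! = 6227020800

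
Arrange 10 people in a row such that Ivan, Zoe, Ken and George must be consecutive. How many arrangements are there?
Treat the 4 as one block: (10-4+1)! × 4! = 5040 × 24 = 120960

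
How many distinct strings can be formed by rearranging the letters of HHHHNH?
6! / (1! × 5!) = 6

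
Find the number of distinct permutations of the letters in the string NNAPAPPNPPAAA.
13! / (5! × 5! × 3!) = 72072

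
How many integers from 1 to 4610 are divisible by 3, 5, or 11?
⌊4610/3⌋+⌊4610/5⌋+⌊4610/11⌋ - ⌊4610/15⌋-⌊4610/33⌋-⌊4610/55⌋ + ⌊4610/165⌋ = 1536+922+419 - 307-139-83 + 27 = 2375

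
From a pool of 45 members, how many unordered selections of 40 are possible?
C(45,40) = 45!/(40!×5!) = 1221759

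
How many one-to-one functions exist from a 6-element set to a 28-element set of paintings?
P(28,6) = 28!/(28-6)! = 271252800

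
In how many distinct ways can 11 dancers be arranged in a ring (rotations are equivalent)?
Circular: fix one position, arrange the rest. (11-1)! = 3628800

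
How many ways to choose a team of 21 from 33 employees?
C(33,21) = 33!/(21!×12!) = 354817320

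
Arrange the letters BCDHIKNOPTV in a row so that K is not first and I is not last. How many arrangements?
By inclusion-exclusion: 11! - 2×(11-1)! + (11-2)! = 39916800 - 7257600 + 362880 = 33022080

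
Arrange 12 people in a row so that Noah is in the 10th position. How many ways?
Fix one position: (12-1)! = 39916800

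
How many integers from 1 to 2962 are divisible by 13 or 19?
⌊2962/13⌋ + ⌊2962/19⌋ - ⌊2962/247⌋ = 227 + 155 - 11 = 371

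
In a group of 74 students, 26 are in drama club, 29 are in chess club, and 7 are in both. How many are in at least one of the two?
|A∪B| = |A| + |B| - |A∩B| = 26 + 29 - 7 = 48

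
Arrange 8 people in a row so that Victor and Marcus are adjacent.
Treat as block: (8-1)! × 2! = 5040 × 2 = 10080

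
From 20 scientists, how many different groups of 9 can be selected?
C(20,9) = 20!/(9!×11!) = 167960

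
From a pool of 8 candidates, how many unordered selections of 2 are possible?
C(8,2) = 8!/(2!×6!) = 28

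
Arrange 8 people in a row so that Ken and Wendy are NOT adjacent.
Total - adjacent = 8! - (8-1)!×2 = 40320 - 10080 = 30240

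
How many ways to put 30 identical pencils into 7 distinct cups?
C(30+7-1, 7-1) = C(36, 6) = 1947792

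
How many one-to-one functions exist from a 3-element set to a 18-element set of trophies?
P(18,3) = 18!/(18-3)! = 4896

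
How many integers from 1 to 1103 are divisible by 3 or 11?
⌊1103/3⌋ + ⌊1103/11⌋ - ⌊1103/33⌋ = 367 + 100 - 33 = 434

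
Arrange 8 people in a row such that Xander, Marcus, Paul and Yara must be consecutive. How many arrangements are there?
Treat the 4 as one block: (8-4+1)! × 4! = 120 × 24 = 2880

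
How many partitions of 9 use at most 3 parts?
By conjugation, equals partitions of 9 into parts ≤ 3. Let r_j(i) = number of partitions of i into parts ≤ j, for i = 0..9. r_1(i) = 1 for all i; r_j(i) = r_{j-1}(i) + r_j(i-j). Rows j = 2..3: ≤2: 1 1 2 2 3 3 4 4 5 5; ≤3: 1 1 2 3 4 5 7 8 10 12. r_3(9) = 12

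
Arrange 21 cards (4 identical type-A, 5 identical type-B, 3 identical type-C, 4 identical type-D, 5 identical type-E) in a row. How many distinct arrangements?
21! / (4! × 5! × 3! × 4! × 5!) = 1026615189600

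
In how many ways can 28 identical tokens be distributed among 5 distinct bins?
C(28+5-1, 5-1) = C(32, 4) = 35960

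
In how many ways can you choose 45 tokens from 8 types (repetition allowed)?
C(45+8-1, 8-1) = C(52, 7) = 133784560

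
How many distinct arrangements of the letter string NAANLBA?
7! / (2! × 3! × 1! × 1!) = 420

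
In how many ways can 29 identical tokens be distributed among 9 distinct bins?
C(29+9-1, 9-1) = C(37, 8) = 38608020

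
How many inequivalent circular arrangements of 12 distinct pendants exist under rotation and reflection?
(12-1)!/2 = 39916800/2 = 19958400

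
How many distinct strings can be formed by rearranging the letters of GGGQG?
5! / (1! × 4!) = 5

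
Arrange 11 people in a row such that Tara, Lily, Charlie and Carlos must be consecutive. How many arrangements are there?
Treat the 4 as one block: (11-4+1)! × 4! = 40320 × 24 = 967680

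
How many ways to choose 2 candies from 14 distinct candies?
C(14,2) = 14!/(2!×12!) = 91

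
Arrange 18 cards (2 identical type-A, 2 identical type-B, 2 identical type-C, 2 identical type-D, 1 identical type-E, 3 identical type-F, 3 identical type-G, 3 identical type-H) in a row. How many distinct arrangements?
18! / (2! × 2! × 2! × 2! × 1! × 3! × 3! × 3!) = 1852538688000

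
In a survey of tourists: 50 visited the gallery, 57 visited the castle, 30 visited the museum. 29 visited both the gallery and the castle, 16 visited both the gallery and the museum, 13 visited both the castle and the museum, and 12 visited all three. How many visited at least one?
|A∪B∪C| = 50+57+30-29-16-13+12 = 91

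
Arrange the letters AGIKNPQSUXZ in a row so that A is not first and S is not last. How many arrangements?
By inclusion-exclusion: 11! - 2×(11-1)! + (11-2)! = 39916800 - 7257600 + 362880 = 33022080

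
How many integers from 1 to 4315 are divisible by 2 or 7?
⌊4315/2⌋ + ⌊4315/7⌋ - ⌊4315/14⌋ = 2157 + 616 - 308 = 2465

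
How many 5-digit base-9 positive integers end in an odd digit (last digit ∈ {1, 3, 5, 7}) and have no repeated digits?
Last∈{1,3,5,7}. Last=0: 0. Last nonzero: 4×7×P(7,3) = 5880. Total = 5880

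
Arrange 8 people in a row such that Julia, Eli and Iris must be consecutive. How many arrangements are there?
Treat the 3 as one block: (8-3+1)! × 3! = 720 × 6 = 4320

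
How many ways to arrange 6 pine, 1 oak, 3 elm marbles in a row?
10! / (6! × 1! × 3!) = 840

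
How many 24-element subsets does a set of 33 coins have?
C(33,24) = 33!/(24!×9!) = 38567100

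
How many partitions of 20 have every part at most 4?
Let r_j(i) = number of partitions of i into parts ≤ j, for i = 0..20. r_1(i) = 1 for all i; r_j(i) = r_{j-1}(i) + r_j(i-j). Rows j = 2..4: ≤2: 1 1 2 2 3 3 4 4 5 5 6 6 7 7 8 8 9 9 10 10 11; ≤3: 1 1 2 3 4 5 7 8 10 12 14 16 19 21 24 27 30 33 37 40 44; ≤4: 1 1 2 3 5 6 9 11 15 18 23 27 34 39 47 54 64 72 84 94 108. r_4(20) = 108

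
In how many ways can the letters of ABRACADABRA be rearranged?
11! / (5! × 2! × 2! × 1! × 1!) = 83160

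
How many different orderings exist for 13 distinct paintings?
13! = 6227020800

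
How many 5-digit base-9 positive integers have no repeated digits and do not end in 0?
Last digit: 8 nonzero choices. First digit: 7 (nonzero, ≠last). Middle 3: P(7,3) = 210. Total = 11760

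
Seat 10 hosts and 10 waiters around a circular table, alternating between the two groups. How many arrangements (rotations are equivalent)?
Fix one of the hosts: (10-1)! ways for the remaining hosts, × 10! ways for the waiters = 362880 × 3628800 = 1316818944000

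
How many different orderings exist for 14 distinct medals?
14! = 87178291200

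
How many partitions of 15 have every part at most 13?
Let r_j(i) = number of partitions of i into parts ≤ j, for i = 0..15. r_1(i) = 1 for all i; r_j(i) = r_{j-1}(i) + r_j(i-j). Rows j = 2..13: ≤2: 1 1 2 2 3 3 4 4 5 5 6 6 7 7 8 8; ≤3: 1 1 2 3 4 5 7 8 10 12 14 16 19 21 24 27; ≤4: 1 1 2 3 5 6 9 11 15 18 23 27 34 39 47 54; ≤5: 1 1 2 3 5 7 10 13 18 23 30 37 47 57 70 84; ≤6: 1 1 2 3 5 7 11 14 20 26 35 44 58 71 90 110; ≤7: 1 1 2 3 5 7 11 15 21 28 38 49 65 82 105 131; ≤8: 1 1 2 3 5 7 11 15 22 29 40 52 70 89 116 146; ≤9: 1 1 2 3 5 7 11 15 22 30 41 54 73 94 123 157; ≤10: 1 1 2 3 5 7 11 15 22 30 42 55 75 97 128 164; ≤11: 1 1 2 3 5 7 11 15 22 30 42 56 76 99 131 169; ≤12: 1 1 2 3 5 7 11 15 22 30 42 56 77 100 133 172; ≤13: 1 1 2 3 5 7 11 15 22 30 42 56 77 101 134 174. r_13(15) = 174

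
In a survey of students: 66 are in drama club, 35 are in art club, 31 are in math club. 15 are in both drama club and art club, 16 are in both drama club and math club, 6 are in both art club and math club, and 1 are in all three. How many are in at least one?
|A∪B∪C| = 66+35+31-15-16-6+1 = 96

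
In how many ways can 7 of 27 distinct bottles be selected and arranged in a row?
P(27,7) = 27!/(27-7)! = 4475671200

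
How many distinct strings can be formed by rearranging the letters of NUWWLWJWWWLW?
12! / (1! × 7! × 2! × 1! × 1!) = 47520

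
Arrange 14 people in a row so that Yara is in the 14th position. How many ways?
Fix one position: (14-1)! = 6227020800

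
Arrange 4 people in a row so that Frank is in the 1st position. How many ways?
Fix one position: (4-1)! = 6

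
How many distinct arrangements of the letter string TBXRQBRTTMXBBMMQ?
16! / (2! × 3! × 2! × 4! × 3! × 2!) = 3027024000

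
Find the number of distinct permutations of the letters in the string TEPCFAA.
7! / (1! × 1! × 2! × 1! × 1! × 1!) = 2520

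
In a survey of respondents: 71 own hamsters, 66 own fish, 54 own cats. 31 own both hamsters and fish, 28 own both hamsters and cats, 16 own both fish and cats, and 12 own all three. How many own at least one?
|A∪B∪C| = 71+66+54-31-28-16+12 = 128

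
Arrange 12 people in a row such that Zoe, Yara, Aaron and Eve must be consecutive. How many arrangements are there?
Treat the 4 as one block: (12-4+1)! × 4! = 362880 × 24 = 8709120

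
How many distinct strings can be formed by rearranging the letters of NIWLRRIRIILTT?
13! / (1! × 1! × 4! × 3! × 2! × 2!) = 10810800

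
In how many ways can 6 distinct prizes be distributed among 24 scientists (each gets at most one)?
P(24,6) = 24!/(24-6)! = 96909120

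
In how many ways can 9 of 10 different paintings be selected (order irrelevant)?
C(10,9) = 10!/(9!×1!) = 10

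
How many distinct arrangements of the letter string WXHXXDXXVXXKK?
13! / (1! × 1! × 2! × 7! × 1! × 1!) = 617760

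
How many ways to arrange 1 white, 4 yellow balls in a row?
5! / (1! × 4!) = 5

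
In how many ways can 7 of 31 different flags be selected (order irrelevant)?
C(31,7) = 31!/(7!×24!) = 2629575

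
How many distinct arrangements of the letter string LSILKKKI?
8! / (2! × 3! × 1! × 2!) = 1680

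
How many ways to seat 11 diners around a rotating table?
Circular: fix one position, arrange the rest. (11-1)! = 3628800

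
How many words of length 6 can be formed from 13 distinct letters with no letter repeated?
P(13,6) = 13!/(13-6)! = 1235520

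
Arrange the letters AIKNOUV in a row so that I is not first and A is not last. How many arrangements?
By inclusion-exclusion: 7! - 2×(7-1)! + (7-2)! = 5040 - 1440 + 120 = 3720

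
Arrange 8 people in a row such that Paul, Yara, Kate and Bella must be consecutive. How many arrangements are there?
Treat the 4 as one block: (8-4+1)! × 4! = 120 × 24 = 2880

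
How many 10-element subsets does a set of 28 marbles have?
C(28,10) = 28!/(10!×18!) = 13123110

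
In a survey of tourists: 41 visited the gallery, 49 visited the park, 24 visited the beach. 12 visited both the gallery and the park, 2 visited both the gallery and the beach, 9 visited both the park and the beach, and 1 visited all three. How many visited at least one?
|A∪B∪C| = 41+49+24-12-2-9+1 = 92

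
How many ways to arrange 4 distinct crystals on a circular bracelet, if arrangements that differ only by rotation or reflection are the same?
(4-1)!/2 = 6/2 = 3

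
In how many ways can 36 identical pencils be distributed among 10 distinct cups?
C(36+10-1, 10-1) = C(45, 9) = 886163135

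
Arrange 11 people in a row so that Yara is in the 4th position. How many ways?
Fix one position: (11-1)! = 3628800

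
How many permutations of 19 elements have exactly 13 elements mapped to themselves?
Choose the 13 fixed points C(19,13) = 27132, derange the rest: !6 = Σ_{j=0}^{6} (-1)^j·6!/j! = 720 - 720 + 360 - 120 + 30 - 6 + 1 = 265. Product = 27132 × 265 = 7189980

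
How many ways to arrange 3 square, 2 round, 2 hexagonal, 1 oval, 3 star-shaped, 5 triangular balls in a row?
16! / (3! × 2! × 2! × 1! × 3! × 5!) = 1210809600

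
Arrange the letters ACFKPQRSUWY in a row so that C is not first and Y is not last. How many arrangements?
By inclusion-exclusion: 11! - 2×(11-1)! + (11-2)! = 39916800 - 7257600 + 362880 = 33022080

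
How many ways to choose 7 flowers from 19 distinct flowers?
C(19,7) = 19!/(7!×12!) = 50388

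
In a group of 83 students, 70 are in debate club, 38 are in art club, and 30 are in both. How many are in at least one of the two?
|A∪B| = |A| + |B| - |A∩B| = 70 + 38 - 30 = 78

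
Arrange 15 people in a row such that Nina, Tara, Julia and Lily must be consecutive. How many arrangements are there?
Treat the 4 as one block: (15-4+1)! × 4! = 479001600 × 24 = 11496038400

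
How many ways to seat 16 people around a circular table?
Circular: fix one position, arrange the rest. (16-1)! = 1307674368000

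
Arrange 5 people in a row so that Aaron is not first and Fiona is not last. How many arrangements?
By inclusion-exclusion: 5! - 2×(5-1)! + (5-2)! = 120 - 48 + 6 = 78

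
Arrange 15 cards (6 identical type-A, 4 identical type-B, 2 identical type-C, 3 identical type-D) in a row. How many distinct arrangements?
15! / (6! × 4! × 2! × 3!) = 6306300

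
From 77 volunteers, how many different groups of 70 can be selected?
C(77,70) = 77!/(70!×7!) = 2404808340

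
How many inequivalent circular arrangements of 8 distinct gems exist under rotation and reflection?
(8-1)!/2 = 5040/2 = 2520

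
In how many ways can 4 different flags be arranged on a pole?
4! = 24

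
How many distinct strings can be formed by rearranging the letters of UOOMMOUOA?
9! / (4! × 2! × 2! × 1!) = 3780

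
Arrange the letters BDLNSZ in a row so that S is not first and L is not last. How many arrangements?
By inclusion-exclusion: 6! - 2×(6-1)! + (6-2)! = 720 - 240 + 24 = 504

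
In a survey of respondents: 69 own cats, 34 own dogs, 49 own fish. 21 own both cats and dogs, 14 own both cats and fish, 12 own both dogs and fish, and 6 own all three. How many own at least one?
|A∪B∪C| = 69+34+49-21-14-12+6 = 111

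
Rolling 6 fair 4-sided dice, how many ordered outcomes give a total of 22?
Coefficient of x^22 in (x + x² + ... + x^4)^6. By inclusion-exclusion on dice exceeding 4: Σ_j (-1)^j C(6,j)·C(22-1-4j, 5) = C(6,0)·C(21,5) - C(6,1)·C(17,5) + C(6,2)·C(13,5) - C(6,3)·C(9,5) + C(6,4)·C(5,5) = 1·20349 - 6·6188 + 15·1287 - 20·126 + 15·1 = 21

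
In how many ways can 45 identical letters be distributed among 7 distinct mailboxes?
C(45+7-1, 7-1) = C(51, 6) = 18009460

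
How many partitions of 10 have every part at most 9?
Let r_j(i) = number of partitions of i into parts ≤ j, for i = 0..10. r_1(i) = 1 for all i; r_j(i) = r_{j-1}(i) + r_j(i-j). Rows j = 2..9: ≤2: 1 1 2 2 3 3 4 4 5 5 6; ≤3: 1 1 2 3 4 5 7 8 10 12 14; ≤4: 1 1 2 3 5 6 9 11 15 18 23; ≤5: 1 1 2 3 5 7 10 13 18 23 30; ≤6: 1 1 2 3 5 7 11 14 20 26 35; ≤7: 1 1 2 3 5 7 11 15 21 28 38; ≤8: 1 1 2 3 5 7 11 15 22 29 40; ≤9: 1 1 2 3 5 7 11 15 22 30 41. r_9(10) = 41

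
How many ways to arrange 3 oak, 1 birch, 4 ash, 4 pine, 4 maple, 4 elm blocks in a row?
20! / (3! × 1! × 4! × 4! × 4! × 4!) = 1222160940000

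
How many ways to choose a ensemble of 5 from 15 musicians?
C(15,5) = 15!/(5!×10!) = 3003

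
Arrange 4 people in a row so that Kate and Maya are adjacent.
Treat as block: (4-1)! × 2! = 6 × 2 = 12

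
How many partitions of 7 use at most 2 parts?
By conjugation, equals partitions of 7 into parts ≤ 2. Let r_j(i) = number of partitions of i into parts ≤ j, for i = 0..7. r_1(i) = 1 for all i; r_j(i) = r_{j-1}(i) + r_j(i-j). Rows j = 2..2: ≤2: 1 1 2 2 3 3 4 4. r_2(7) = 4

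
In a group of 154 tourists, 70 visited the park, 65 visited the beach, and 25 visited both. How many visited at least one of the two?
|A∪B| = |A| + |B| - |A∩B| = 70 + 65 - 25 = 110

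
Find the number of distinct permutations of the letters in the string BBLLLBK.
7! / (1! × 3! × 3!) = 140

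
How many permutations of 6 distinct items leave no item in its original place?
!6 = Σ_{j=0}^{6} (-1)^j·6!/j! = 720 - 720 + 360 - 120 + 30 - 6 + 1 = 265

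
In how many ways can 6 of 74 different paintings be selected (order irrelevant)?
C(74,6) = 74!/(6!×68!) = 185250786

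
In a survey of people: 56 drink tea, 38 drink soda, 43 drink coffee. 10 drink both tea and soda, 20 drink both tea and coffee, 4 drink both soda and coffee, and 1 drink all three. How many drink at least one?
|A∪B∪C| = 56+38+43-10-20-4+1 = 104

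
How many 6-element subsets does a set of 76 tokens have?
C(76,6) = 76!/(6!×70!) = 218618940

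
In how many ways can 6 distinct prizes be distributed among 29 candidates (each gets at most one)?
P(29,6) = 29!/(29-6)! = 342014400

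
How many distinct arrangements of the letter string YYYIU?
5! / (1! × 3! × 1!) = 20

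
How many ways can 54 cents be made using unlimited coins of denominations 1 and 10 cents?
Coefficient of x^54 in 1/(1-x^1) · 1/(1-x^10). Use j coins of 10 for j = 0..⌊54/10⌋ = 5, the rest in 1s: 5 + 1 = 6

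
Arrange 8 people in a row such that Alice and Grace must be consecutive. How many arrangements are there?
Treat the 2 as one block: (8-2+1)! × 2! = 5040 × 2 = 10080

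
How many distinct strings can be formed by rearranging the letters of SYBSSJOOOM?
10! / (3! × 1! × 3! × 1! × 1! × 1!) = 100800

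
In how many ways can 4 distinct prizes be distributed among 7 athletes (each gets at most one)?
P(7,4) = 7!/(7-4)! = 840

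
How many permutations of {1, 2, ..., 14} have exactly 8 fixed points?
Choose the 8 fixed points C(14,8) = 3003, derange the rest: !6 = Σ_{j=0}^{6} (-1)^j·6!/j! = 720 - 720 + 360 - 120 + 30 - 6 + 1 = 265. Product = 3003 × 265 = 795795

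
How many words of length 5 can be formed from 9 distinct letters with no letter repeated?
P(9,5) = 9!/(9-5)! = 15120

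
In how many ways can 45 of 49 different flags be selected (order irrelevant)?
C(49,45) = 49!/(45!×4!) = 211876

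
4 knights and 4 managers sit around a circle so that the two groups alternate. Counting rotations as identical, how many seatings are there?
Fix one of the knights: (4-1)! ways for the remaining knights, × 4! ways for the managers = 6 × 24 = 144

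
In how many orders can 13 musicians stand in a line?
13! = 6227020800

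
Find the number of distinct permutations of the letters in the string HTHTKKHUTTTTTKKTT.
17! / (1! × 4! × 3! × 9!) = 6806800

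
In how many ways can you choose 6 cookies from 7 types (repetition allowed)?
C(6+7-1, 7-1) = C(12, 6) = 924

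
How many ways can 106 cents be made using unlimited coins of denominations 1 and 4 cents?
Coefficient of x^106 in 1/(1-x^1) · 1/(1-x^4). Use j coins of 4 for j = 0..⌊106/4⌋ = 26, the rest in 1s: 26 + 1 = 27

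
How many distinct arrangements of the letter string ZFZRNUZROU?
10! / (3! × 1! × 1! × 1! × 2! × 2!) = 151200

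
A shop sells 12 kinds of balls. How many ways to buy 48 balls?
C(48+12-1, 12-1) = C(59, 11) = 279871768995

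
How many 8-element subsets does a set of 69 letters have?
C(69,8) = 69!/(8!×61!) = 8361453672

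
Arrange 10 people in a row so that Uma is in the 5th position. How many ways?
Fix one position: (10-1)! = 362880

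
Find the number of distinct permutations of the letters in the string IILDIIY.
7! / (1! × 4! × 1! × 1!) = 210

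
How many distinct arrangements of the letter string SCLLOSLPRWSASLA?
15! / (1! × 1! × 2! × 1! × 4! × 4! × 1! × 1!) = 1135134000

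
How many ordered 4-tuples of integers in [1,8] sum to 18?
Coefficient of x^18 in (x + x² + ... + x^8)^4. By inclusion-exclusion on dice exceeding 8: Σ_j (-1)^j C(4,j)·C(18-1-8j, 3) = C(4,0)·C(17,3) - C(4,1)·C(9,3) = 1·680 - 4·84 = 344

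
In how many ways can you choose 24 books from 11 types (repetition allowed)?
C(24+11-1, 11-1) = C(34, 10) = 131128140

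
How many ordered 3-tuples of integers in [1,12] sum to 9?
Coefficient of x^9 in (x + x² + ... + x^12)^3. By inclusion-exclusion on dice exceeding 12: Σ_j (-1)^j C(3,j)·C(9-1-12j, 2) = C(3,0)·C(8,2) = 1·28 = 28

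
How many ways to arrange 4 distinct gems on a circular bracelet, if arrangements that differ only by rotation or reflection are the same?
(4-1)!/2 = 6/2 = 3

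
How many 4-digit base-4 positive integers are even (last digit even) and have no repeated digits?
Last∈{0,2}. Last=0: 6. Last nonzero: 1×2×P(2,2) = 4. Total = 10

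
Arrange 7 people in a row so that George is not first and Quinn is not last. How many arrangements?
By inclusion-exclusion: 7! - 2×(7-1)! + (7-2)! = 5040 - 1440 + 120 = 3720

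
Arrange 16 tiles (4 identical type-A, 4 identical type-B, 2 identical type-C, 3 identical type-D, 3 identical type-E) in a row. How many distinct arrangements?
16! / (4! × 4! × 2! × 3! × 3!) = 504504000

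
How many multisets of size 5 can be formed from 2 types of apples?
C(5+2-1, 2-1) = C(6, 1) = 6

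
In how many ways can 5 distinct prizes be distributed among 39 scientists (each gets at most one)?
P(39,5) = 39!/(39-5)! = 69090840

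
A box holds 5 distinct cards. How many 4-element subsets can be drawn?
C(5,4) = 5!/(4!×1!) = 5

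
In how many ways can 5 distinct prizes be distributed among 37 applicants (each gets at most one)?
P(37,5) = 37!/(37-5)! = 52307640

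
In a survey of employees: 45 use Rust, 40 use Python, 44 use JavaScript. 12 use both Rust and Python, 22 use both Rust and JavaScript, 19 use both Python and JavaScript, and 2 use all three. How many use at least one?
|A∪B∪C| = 45+40+44-12-22-19+2 = 78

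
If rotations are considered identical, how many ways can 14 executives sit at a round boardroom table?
Circular: fix one position, arrange the rest. (14-1)! = 6227020800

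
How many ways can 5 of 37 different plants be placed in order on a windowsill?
P(37,5) = 37!/(37-5)! = 52307640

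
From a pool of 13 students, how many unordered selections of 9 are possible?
C(13,9) = 13!/(9!×4!) = 715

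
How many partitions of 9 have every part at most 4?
Let r_j(i) = number of partitions of i into parts ≤ j, for i = 0..9. r_1(i) = 1 for all i; r_j(i) = r_{j-1}(i) + r_j(i-j). Rows j = 2..4: ≤2: 1 1 2 2 3 3 4 4 5 5; ≤3: 1 1 2 3 4 5 7 8 10 12; ≤4: 1 1 2 3 5 6 9 11 15 18. r_4(9) = 18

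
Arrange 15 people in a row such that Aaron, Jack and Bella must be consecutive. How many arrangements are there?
Treat the 3 as one block: (15-3+1)! × 3! = 6227020800 × 6 = 37362124800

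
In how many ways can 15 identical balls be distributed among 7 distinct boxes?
C(15+7-1, 7-1) = C(21, 6) = 54264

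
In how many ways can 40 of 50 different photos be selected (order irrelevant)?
C(50,40) = 50!/(40!×10!) = 10272278170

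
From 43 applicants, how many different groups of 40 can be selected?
C(43,40) = 43!/(40!×3!) = 12341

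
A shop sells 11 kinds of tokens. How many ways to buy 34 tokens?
C(34+11-1, 11-1) = C(44, 10) = 2481256778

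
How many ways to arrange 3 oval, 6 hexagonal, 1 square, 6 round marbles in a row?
16! / (3! × 6! × 1! × 6!) = 6726720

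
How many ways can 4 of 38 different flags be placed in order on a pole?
P(38,4) = 38!/(38-4)! = 1771560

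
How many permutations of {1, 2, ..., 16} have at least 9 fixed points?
Exactly j fixed points: C(16,j)·!(16-j); sum over j ≥ 9 (derangement numbers via !m = (m-1)·(!(m-1) + !(m-2)): !0..!7 = 1, 0, 1, 2, 9, 44, 265, 1854). Σ_{j=9}^{16} C(16,j)·!(16-j) = C(16,9)·!7 + C(16,10)·!6 + C(16,11)·!5 + C(16,12)·!4 + C(16,13)·!3 + C(16,14)·!2 + C(16,15)·!1 + C(16,16)·!0 = 11440·1854 + 8008·265 + 4368·44 + 1820·9 + 560·2 + 120·1 + 16·0 + 1·1 = 23541693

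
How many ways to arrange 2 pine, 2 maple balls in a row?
4! / (2! × 2!) = 6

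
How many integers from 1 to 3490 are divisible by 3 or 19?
⌊3490/3⌋ + ⌊3490/19⌋ - ⌊3490/57⌋ = 1163 + 183 - 61 = 1285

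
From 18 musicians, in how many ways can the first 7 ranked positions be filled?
P(18,7) = 18!/(18-7)! = 160392960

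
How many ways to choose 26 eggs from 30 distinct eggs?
C(30,26) = 30!/(26!×4!) = 27405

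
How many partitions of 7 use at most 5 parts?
By conjugation, equals partitions of 7 into parts ≤ 5. Let r_j(i) = number of partitions of i into parts ≤ j, for i = 0..7. r_1(i) = 1 for all i; r_j(i) = r_{j-1}(i) + r_j(i-j). Rows j = 2..5: ≤2: 1 1 2 2 3 3 4 4; ≤3: 1 1 2 3 4 5 7 8; ≤4: 1 1 2 3 5 6 9 11; ≤5: 1 1 2 3 5 7 10 13. r_5(7) = 13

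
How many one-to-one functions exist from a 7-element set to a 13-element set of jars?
P(13,7) = 13!/(13-7)! = 8648640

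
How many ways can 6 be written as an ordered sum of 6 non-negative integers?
C(6+6-1, 6-1) = C(11, 5) = 462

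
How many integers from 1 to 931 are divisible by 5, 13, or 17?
⌊931/5⌋+⌊931/13⌋+⌊931/17⌋ - ⌊931/65⌋-⌊931/85⌋-⌊931/221⌋ + ⌊931/1105⌋ = 186+71+54 - 14-10-4 + 0 = 283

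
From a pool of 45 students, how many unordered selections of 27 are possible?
C(45,27) = 45!/(27!×18!) = 1715884494940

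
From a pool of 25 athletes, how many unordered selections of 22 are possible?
C(25,22) = 25!/(22!×3!) = 2300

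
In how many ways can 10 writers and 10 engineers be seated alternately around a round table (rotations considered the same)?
Fix one of the writers: (10-1)! ways for the remaining writers, × 10! ways for the engineers = 362880 × 3628800 = 1316818944000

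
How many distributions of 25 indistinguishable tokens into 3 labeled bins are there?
C(25+3-1, 3-1) = C(27, 2) = 351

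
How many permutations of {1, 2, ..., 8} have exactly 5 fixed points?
Choose the 5 fixed points C(8,5) = 56, derange the rest: !3 = Σ_{j=0}^{3} (-1)^j·3!/j! = 6 - 6 + 3 - 1 = 2. Product = 56 × 2 = 112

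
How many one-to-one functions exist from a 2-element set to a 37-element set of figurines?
P(37,2) = 37!/(37-2)! = 1332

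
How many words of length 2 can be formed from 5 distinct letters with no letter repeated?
P(5,2) = 5!/(5-2)! = 20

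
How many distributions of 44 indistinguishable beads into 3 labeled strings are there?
C(44+3-1, 3-1) = C(46, 2) = 1035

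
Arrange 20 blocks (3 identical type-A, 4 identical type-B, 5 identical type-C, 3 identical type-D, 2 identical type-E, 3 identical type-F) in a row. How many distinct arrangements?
20! / (3! × 4! × 5! × 3! × 2! × 3!) = 1955457504000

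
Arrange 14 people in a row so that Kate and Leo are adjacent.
Treat as block: (14-1)! × 2! = 6227020800 × 2 = 12454041600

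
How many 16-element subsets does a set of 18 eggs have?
C(18,16) = 18!/(16!×2!) = 153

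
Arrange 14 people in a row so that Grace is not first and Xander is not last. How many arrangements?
By inclusion-exclusion: 14! - 2×(14-1)! + (14-2)! = 87178291200 - 12454041600 + 479001600 = 75203251200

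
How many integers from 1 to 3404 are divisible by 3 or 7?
⌊3404/3⌋ + ⌊3404/7⌋ - ⌊3404/21⌋ = 1134 + 486 - 162 = 1458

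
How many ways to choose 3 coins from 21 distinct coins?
C(21,3) = 21!/(3!×18!) = 1330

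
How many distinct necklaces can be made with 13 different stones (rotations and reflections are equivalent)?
(13-1)!/2 = 479001600/2 = 239500800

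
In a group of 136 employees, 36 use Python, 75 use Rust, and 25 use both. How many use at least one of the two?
|A∪B| = |A| + |B| - |A∩B| = 36 + 75 - 25 = 86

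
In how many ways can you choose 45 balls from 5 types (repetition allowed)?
C(45+5-1, 5-1) = C(49, 4) = 211876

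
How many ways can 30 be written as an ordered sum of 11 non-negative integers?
C(30+11-1, 11-1) = C(40, 10) = 847660528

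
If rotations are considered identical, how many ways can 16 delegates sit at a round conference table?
Circular: fix one position, arrange the rest. (16-1)! = 1307674368000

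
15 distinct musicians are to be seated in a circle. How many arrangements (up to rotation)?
Circular: fix one position, arrange the rest. (15-1)! = 87178291200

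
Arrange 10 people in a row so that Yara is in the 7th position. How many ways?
Fix one position: (10-1)! = 362880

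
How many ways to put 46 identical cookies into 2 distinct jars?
C(46+2-1, 2-1) = C(47, 1) = 47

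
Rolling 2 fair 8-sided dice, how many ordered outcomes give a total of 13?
Coefficient of x^13 in (x + x² + ... + x^8)^2. By inclusion-exclusion on dice exceeding 8: Σ_j (-1)^j C(2,j)·C(13-1-8j, 1) = C(2,0)·C(12,1) - C(2,1)·C(4,1) = 1·12 - 2·4 = 4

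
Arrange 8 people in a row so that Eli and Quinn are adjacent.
Treat as block: (8-1)! × 2! = 5040 × 2 = 10080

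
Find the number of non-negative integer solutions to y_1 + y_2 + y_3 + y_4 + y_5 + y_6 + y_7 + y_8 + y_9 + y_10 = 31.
C(31+10-1, 10-1) = C(40, 9) = 273438880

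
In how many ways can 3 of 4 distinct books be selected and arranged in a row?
P(4,3) = 4!/(4-3)! = 24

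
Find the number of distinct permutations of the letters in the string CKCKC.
5! / (2! × 3!) = 10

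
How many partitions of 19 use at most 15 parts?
By conjugation, equals partitions of 19 into parts ≤ 15. Let r_j(i) = number of partitions of i into parts ≤ j, for i = 0..19. r_1(i) = 1 for all i; r_j(i) = r_{j-1}(i) + r_j(i-j). Rows j = 2..15: ≤2: 1 1 2 2 3 3 4 4 5 5 6 6 7 7 8 8 9 9 10 10; ≤3: 1 1 2 3 4 5 7 8 10 12 14 16 19 21 24 27 30 33 37 40; ≤4: 1 1 2 3 5 6 9 11 15 18 23 27 34 39 47 54 64 72 84 94; ≤5: 1 1 2 3 5 7 10 13 18 23 30 37 47 57 70 84 101 119 141 164; ≤6: 1 1 2 3 5 7 11 14 20 26 35 44 58 71 90 110 136 163 199 235; ≤7: 1 1 2 3 5 7 11 15 21 28 38 49 65 82 105 131 164 201 248 300; ≤8: 1 1 2 3 5 7 11 15 22 29 40 52 70 89 116 146 186 230 288 352; ≤9: 1 1 2 3 5 7 11 15 22 30 41 54 73 94 123 157 201 252 318 393; ≤10: 1 1 2 3 5 7 11 15 22 30 42 55 75 97 128 164 212 267 340 423; ≤11: 1 1 2 3 5 7 11 15 22 30 42 56 76 99 131 169 219 278 355 445; ≤12: 1 1 2 3 5 7 11 15 22 30 42 56 77 100 133 172 224 285 366 460; ≤13: 1 1 2 3 5 7 11 15 22 30 42 56 77 101 134 174 227 290 373 471; ≤14: 1 1 2 3 5 7 11 15 22 30 42 56 77 101 135 175 229 293 378 478; ≤15: 1 1 2 3 5 7 11 15 22 30 42 56 77 101 135 176 230 295 381 483. r_15(19) = 483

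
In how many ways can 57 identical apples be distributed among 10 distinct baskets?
C(57+10-1, 10-1) = C(66, 9) = 37014131440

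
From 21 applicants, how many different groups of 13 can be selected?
C(21,13) = 21!/(13!×8!) = 203490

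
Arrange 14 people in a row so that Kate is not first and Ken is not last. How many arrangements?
By inclusion-exclusion: 14! - 2×(14-1)! + (14-2)! = 87178291200 - 12454041600 + 479001600 = 75203251200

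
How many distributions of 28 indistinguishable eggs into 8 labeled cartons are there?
C(28+8-1, 8-1) = C(35, 7) = 6724520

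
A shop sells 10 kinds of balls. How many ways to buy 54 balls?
C(54+10-1, 10-1) = C(63, 9) = 23667689815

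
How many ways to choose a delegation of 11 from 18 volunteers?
C(18,11) = 18!/(11!×7!) = 31824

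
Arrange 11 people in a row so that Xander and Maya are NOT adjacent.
Total - adjacent = 11! - (11-1)!×2 = 39916800 - 7257600 = 32659200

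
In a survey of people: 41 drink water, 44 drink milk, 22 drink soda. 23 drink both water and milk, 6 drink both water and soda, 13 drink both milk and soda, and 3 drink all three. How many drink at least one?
|A∪B∪C| = 41+44+22-23-6-13+3 = 68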